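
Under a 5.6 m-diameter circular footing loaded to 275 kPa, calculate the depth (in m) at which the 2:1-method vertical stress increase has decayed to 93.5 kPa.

z ≈ 4 m

2:1 spreading — at depth z the loaded area has grown by z in each plan dimension:
qD²/(D+z)² = Δσ_z ⇒ z = D(√(q/Δσ_z) − 1) = 5.6×(√(275/93.5) − 1) = 4.004 m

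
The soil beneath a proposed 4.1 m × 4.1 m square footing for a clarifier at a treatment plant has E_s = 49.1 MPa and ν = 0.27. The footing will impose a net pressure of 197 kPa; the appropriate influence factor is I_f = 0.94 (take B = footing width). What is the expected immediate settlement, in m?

Immediate (elastic) settlement: S_e = q·B·(1−ν²)/E_s · I_f.
E_s = 49.1 MPa = 49100 kPa.
S_e = 197 × 4.1 × (1 − 0.27²) / 49100 × 0.94
    = 197 × 4.1 × 0.9271 / 49100 × 0.94
    = 0.01434 m

S_e ≈ 0.0143 m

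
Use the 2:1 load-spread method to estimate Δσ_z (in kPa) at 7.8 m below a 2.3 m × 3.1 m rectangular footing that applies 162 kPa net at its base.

Δσ_z ≈ 10.5 kPa

By the 2:1 method the load spreads at 1 horizontal : 2 vertical, so at depth z the loaded area has grown by z in each plan dimension:
Δσ = qBL/((B+z)(L+z)) = 162×2.3×3.1/((2.3+7.8)(3.1+7.8)) = 10.492 kPa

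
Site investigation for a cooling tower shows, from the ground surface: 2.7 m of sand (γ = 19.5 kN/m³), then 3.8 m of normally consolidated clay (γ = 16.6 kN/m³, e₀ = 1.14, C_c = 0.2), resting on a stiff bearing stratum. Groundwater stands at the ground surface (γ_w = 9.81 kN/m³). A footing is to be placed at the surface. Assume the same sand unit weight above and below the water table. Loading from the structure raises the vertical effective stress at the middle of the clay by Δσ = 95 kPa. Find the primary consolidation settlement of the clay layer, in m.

Mid-depth of clay below the ground surface: z = 2.7 + 3.8/2 = 4.6 m.
Total vertical stress at mid-clay: σ_v = 19.5×2.7 + 16.6×1.9 = 84.19 kPa.
Pore pressure: u = 9.81×(4.6 − 0) = 45.126 kPa.
Initial effective stress: σ'_0 = σ_v − u = 84.19 − 45.126 = 39.064 kPa.
Final effective stress: σ'_f = σ'_0 + Δσ = 39.064 + 95 = 134.06 kPa.
Normally consolidated clay, so the full stress increment lies on the virgin compression line:
S_c = C_c·H/(1+e₀)·log₁₀(σ'_f/σ'_0) = 0.2×3.8/(1+1.14)×log₁₀(134.06/39.064)
    = 0.35514 × 0.53552 = 0.1902 m

S_c ≈ 0.19 m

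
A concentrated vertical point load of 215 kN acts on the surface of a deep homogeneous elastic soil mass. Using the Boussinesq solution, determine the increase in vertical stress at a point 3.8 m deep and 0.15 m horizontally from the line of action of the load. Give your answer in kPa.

Δσ_z ≈ 7.08 kPa

Boussinesq vertical stress below a point load on an elastic half-space:
Δσ_z = 3P/(2πz²) · [1 + (r/z)²]^(−5/2)
r/z = 0.15/3.8 = 0.039474; [1+(r/z)²]^(−5/2) = 0.99612.
Δσ_z = 3×215/(2π×3.8²) × 0.99612 = 7.1091 × 0.99612 = 7.082 kPa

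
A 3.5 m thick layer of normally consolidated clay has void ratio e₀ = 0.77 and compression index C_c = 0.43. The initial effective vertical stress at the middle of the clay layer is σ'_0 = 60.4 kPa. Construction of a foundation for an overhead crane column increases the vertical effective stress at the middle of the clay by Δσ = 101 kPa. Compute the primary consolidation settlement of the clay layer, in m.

Final effective stress: σ'_f = σ'_0 + Δσ = 60.4 + 101 = 161.4 kPa.
Normally consolidated clay, so the full stress increment lies on the virgin compression line:
S_c = C_c·H/(1+e₀)·log₁₀(σ'_f/σ'_0) = 0.43×3.5/(1+0.77)×log₁₀(161.4/60.4)
    = 0.85028 × 0.42687 = 0.363 m

S_c ≈ 0.363 m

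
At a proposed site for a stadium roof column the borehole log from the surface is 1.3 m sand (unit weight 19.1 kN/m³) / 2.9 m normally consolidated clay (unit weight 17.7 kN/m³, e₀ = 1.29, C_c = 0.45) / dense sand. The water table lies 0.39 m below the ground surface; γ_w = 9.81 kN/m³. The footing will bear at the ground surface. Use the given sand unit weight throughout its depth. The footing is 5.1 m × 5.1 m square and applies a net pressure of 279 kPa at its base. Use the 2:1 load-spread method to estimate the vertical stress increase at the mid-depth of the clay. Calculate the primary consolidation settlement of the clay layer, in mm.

S_c ≈ 413 mm

Mid-depth of clay below the ground surface: z = 1.3 + 2.9/2 = 2.75 m.
Total vertical stress at mid-clay: σ_v = 19.1×1.3 + 17.7×1.45 = 50.495 kPa.
Pore pressure: u = 9.81×(2.75 − 0.39) = 23.152 kPa.
Initial effective stress: σ'_0 = σ_v − u = 50.495 − 23.152 = 27.343 kPa.
Stress increase at mid-clay by the 2:1 spreading method:
Δσ = qBL/((B+z)(L+z)) = 279×5.1×5.1/((5.1+2.75)(5.1+2.75)) = 117.76 kPa
Final effective stress: σ'_f = σ'_0 + Δσ = 27.343 + 117.76 = 145.1 kPa.
Normally consolidated clay, so the full stress increment lies on the virgin compression line:
S_c = C_c·H/(1+e₀)·log₁₀(σ'_f/σ'_0) = 0.45×2.9/(1+1.29)×log₁₀(145.1/27.343)
    = 0.56987 × 0.72482 = 0.4131 m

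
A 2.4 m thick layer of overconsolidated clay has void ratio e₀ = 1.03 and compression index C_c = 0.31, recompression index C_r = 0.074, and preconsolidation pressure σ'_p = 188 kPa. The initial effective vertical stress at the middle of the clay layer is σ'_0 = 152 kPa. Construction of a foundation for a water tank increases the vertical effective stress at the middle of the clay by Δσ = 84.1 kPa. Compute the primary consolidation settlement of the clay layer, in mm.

S_c ≈ 44.3 mm

Final effective stress: σ'_f = 152 + 84.1 = 236.1 kPa.
σ'_f = 236.1 > σ'_p = 188 kPa, so the stress path crosses the preconsolidation pressure — recompression up to σ'_p, then virgin compression beyond:
S_c = H/(1+e₀)·[C_r·log₁₀(σ'_p/σ'_0) + C_c·log₁₀(σ'_f/σ'_p)]
    = 2.4/2.03 × [0.074×log₁₀(188/152) + 0.31×log₁₀(236.1/188)]
    = 1.1823 × [0.0068313 + 0.030671] = 0.04434 m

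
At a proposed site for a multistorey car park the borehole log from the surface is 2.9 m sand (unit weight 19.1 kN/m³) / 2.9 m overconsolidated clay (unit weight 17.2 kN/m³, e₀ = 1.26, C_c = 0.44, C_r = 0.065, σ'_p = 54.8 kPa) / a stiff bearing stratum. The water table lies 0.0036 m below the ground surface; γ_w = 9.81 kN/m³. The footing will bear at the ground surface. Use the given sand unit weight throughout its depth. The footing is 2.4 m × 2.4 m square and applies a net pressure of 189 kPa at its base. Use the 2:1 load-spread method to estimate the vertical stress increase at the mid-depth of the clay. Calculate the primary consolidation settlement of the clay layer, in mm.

Mid-depth of clay below the ground surface: z = 2.9 + 2.9/2 = 4.35 m.
Total vertical stress at mid-clay: σ_v = 19.1×2.9 + 17.2×1.45 = 80.33 kPa.
Pore pressure: u = 9.81×(4.35 − 0.0036) = 42.634 kPa.
Initial effective stress: σ'_0 = σ_v − u = 80.33 − 42.634 = 37.696 kPa.
Stress increase at mid-clay by the 2:1 spreading method:
Δσ = qBL/((B+z)(L+z)) = 189×2.4×2.4/((2.4+4.35)(2.4+4.35)) = 23.893 kPa
Final effective stress: σ'_f = 37.696 + 23.893 = 61.589 kPa.
σ'_f = 61.589 > σ'_p = 54.8 kPa, so the stress path crosses the preconsolidation pressure — recompression up to σ'_p, then virgin compression beyond:
S_c = H/(1+e₀)·[C_r·log₁₀(σ'_p/σ'_0) + C_c·log₁₀(σ'_f/σ'_p)]
    = 2.9/2.26 × [0.065×log₁₀(54.8/37.696) + 0.44×log₁₀(61.589/54.8)]
    = 1.2832 × [0.010562 + 0.022318] = 0.04219 m

S_c ≈ 42.2 mm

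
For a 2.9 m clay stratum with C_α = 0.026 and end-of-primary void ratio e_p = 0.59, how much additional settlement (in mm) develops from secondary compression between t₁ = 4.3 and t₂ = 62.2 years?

Secondary compression: S_s = C_α·H/(1+e_p)·log₁₀(t₂/t₁)
S_s = 0.026×2.9/(1+0.59)×log₁₀(62.2/4.3)
    = 0.04742 × 1.16 = 0.05502 m

S_s ≈ 55 mm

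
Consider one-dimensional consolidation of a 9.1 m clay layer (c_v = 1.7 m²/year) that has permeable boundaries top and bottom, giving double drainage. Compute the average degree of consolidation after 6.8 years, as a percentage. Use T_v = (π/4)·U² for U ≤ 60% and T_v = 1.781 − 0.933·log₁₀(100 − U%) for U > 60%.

Drainage path length: H_d = H/2 = 4.55 m (double drainage).
T_v = c_v·t/H_d² = 1.7×6.8/4.55² = 0.55839.
T_v = 0.55839 corresponds to the U > 60% branch:
U = 1 − 10^((1.781 − T_v)/0.933)/100 = 0.7956

U ≈ 79.6 %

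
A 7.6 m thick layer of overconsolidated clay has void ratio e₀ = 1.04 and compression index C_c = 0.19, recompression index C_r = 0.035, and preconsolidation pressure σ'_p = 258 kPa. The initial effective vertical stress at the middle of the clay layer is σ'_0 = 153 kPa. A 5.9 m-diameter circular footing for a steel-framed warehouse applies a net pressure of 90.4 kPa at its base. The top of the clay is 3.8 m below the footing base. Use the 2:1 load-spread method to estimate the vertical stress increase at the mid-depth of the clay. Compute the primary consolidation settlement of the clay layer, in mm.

Mid-depth of clay below the footing base: z = 3.8 + 7.6/2 = 7.6 m.
Stress increase at mid-clay by the 2:1 spreading method:
Δσ ≈ qD²/(D+z)² = 90.4×5.9²/(5.9+7.6)² = 17.267 kPa
Final effective stress: σ'_f = 153 + 17.267 = 170.27 kPa.
σ'_f = 170.27 ≤ σ'_p = 258 kPa, so the clay remains overconsolidated and only the recompression index applies:
S_c = C_r·H/(1+e₀)·log₁₀(σ'_f/σ'_0) = 0.035×7.6/2.04×log₁₀(170.27/153)
    = 0.13039 × 0.046447 = 0.006056 m

S_c ≈ 6.06 mm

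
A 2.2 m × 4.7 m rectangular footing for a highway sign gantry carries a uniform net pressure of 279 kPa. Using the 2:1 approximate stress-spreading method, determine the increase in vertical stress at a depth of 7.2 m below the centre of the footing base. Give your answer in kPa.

By the 2:1 method the load spreads at 1 horizontal : 2 vertical, so at depth z the loaded area has grown by z in each plan dimension:
Δσ = qBL/((B+z)(L+z)) = 279×2.2×4.7/((2.2+7.2)(4.7+7.2)) = 25.79 kPa

Δσ_z ≈ 25.8 kPa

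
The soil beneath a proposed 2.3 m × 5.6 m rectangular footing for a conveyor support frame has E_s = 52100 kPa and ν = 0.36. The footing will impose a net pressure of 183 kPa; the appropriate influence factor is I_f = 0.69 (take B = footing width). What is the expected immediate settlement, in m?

Immediate (elastic) settlement: S_e = q·B·(1−ν²)/E_s · I_f.
S_e = 183 × 2.3 × (1 − 0.36²) / 52100 × 0.69
    = 183 × 2.3 × 0.8704 / 52100 × 0.69
    = 0.004852 m

S_e ≈ 0.00485 m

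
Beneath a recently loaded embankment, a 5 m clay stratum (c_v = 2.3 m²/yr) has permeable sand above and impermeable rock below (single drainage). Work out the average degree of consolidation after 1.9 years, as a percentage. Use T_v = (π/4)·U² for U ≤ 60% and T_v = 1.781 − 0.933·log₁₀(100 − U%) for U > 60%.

Drainage path length: H_d = H = 5 m (single drainage).
T_v = c_v·t/H_d² = 2.3×1.9/5² = 0.1748.
T_v = 0.1748 corresponds to the U ≤ 60% branch:
U = √(4T_v/π) = 0.4718

U ≈ 47.2 %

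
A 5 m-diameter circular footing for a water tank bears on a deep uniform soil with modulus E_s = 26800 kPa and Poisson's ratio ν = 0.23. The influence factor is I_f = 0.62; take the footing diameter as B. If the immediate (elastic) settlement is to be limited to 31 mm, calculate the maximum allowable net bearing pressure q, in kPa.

S_e = q·B·(1−ν²)/E_s · I_f  ⇒  q = S_e·E_s / (B·(1−ν²)·I_f).
q = 0.031 × 26800 / (5 × 0.9471 × 0.62) = 283 kPa

q ≈ 283 kPa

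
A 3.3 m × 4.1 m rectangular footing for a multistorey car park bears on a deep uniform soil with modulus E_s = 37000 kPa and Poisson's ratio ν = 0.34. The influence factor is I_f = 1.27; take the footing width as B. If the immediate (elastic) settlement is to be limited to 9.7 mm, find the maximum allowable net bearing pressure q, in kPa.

q ≈ 96.8 kPa

S_e = q·B·(1−ν²)/E_s · I_f  ⇒  q = S_e·E_s / (B·(1−ν²)·I_f).
q = 0.0097 × 37000 / (3.3 × 0.8844 × 1.27) = 96.83 kPa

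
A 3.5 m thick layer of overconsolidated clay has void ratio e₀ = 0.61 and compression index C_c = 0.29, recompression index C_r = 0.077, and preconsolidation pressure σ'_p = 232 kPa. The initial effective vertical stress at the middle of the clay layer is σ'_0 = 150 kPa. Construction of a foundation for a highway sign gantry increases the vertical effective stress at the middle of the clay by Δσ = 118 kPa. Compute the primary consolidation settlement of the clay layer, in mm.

Final effective stress: σ'_f = 150 + 118 = 268 kPa.
σ'_f = 268 > σ'_p = 232 kPa, so the stress path crosses the preconsolidation pressure — recompression up to σ'_p, then virgin compression beyond:
S_c = H/(1+e₀)·[C_r·log₁₀(σ'_p/σ'_0) + C_c·log₁₀(σ'_f/σ'_p)]
    = 3.5/1.61 × [0.077×log₁₀(232/150) + 0.29×log₁₀(268/232)]
    = 2.1739 × [0.014584 + 0.018168] = 0.0712 m

S_c ≈ 71.2 mm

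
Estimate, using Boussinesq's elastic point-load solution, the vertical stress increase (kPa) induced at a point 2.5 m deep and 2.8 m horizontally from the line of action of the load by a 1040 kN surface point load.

Δσ_z ≈ 10.4 kPa

Boussinesq vertical stress below a point load on an elastic half-space:
Δσ_z = 3P/(2πz²) · [1 + (r/z)²]^(−5/2)
r/z = 2.8/2.5 = 1.12; [1+(r/z)²]^(−5/2) = 0.13105.
Δσ_z = 3×1040/(2π×2.5²) × 0.13105 = 79.45 × 0.13105 = 10.41 kPa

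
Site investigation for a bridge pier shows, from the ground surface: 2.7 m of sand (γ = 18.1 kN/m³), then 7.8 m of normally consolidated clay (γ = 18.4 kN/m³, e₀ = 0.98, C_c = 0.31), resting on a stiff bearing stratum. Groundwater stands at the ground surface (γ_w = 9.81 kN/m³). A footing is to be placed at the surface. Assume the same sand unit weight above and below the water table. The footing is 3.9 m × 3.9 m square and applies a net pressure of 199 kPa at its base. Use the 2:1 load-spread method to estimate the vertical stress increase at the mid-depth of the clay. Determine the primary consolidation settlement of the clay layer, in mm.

S_c ≈ 212 mm

Mid-depth of clay below the ground surface: z = 2.7 + 7.8/2 = 6.6 m.
Total vertical stress at mid-clay: σ_v = 18.1×2.7 + 18.4×3.9 = 120.63 kPa.
Pore pressure: u = 9.81×(6.6 − 0) = 64.746 kPa.
Initial effective stress: σ'_0 = σ_v − u = 120.63 − 64.746 = 55.884 kPa.
Stress increase at mid-clay by the 2:1 spreading method:
Δσ = qBL/((B+z)(L+z)) = 199×3.9×3.9/((3.9+6.6)(3.9+6.6)) = 27.454 kPa
Final effective stress: σ'_f = σ'_0 + Δσ = 55.884 + 27.454 = 83.338 kPa.
Normally consolidated clay, so the full stress increment lies on the virgin compression line:
S_c = C_c·H/(1+e₀)·log₁₀(σ'_f/σ'_0) = 0.31×7.8/(1+0.98)×log₁₀(83.338/55.884)
    = 1.2212 × 0.17356 = 0.212 m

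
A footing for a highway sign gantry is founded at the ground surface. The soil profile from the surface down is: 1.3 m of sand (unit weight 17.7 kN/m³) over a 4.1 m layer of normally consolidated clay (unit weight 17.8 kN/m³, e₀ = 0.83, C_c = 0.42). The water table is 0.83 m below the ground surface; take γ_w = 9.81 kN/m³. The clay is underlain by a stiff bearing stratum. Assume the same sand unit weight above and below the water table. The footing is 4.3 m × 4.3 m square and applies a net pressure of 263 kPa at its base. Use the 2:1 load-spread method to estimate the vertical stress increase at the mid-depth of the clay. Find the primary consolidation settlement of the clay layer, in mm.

S_c ≈ 499 mm

Mid-depth of clay below the ground surface: z = 1.3 + 4.1/2 = 3.35 m.
Total vertical stress at mid-clay: σ_v = 17.7×1.3 + 17.8×2.05 = 59.5 kPa.
Pore pressure: u = 9.81×(3.35 − 0.83) = 24.721 kPa.
Initial effective stress: σ'_0 = σ_v − u = 59.5 − 24.721 = 34.779 kPa.
Stress increase at mid-clay by the 2:1 spreading method:
Δσ = qBL/((B+z)(L+z)) = 263×4.3×4.3/((4.3+3.35)(4.3+3.35)) = 83.094 kPa
Final effective stress: σ'_f = σ'_0 + Δσ = 34.779 + 83.094 = 117.87 kPa.
Normally consolidated clay, so the full stress increment lies on the virgin compression line:
S_c = C_c·H/(1+e₀)·log₁₀(σ'_f/σ'_0) = 0.42×4.1/(1+0.83)×log₁₀(117.87/34.779)
    = 0.94098 × 0.53009 = 0.4988 m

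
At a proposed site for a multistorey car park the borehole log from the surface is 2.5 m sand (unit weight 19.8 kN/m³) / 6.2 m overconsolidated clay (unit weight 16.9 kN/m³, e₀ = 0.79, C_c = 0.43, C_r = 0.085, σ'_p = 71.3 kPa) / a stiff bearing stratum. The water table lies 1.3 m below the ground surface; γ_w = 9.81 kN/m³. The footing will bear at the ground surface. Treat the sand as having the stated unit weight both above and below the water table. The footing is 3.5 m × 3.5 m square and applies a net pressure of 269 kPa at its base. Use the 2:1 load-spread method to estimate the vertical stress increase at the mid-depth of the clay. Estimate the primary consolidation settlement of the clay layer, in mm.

Mid-depth of clay below the ground surface: z = 2.5 + 6.2/2 = 5.6 m.
Total vertical stress at mid-clay: σ_v = 19.8×2.5 + 16.9×3.1 = 101.89 kPa.
Pore pressure: u = 9.81×(5.6 − 1.3) = 42.183 kPa.
Initial effective stress: σ'_0 = σ_v − u = 101.89 − 42.183 = 59.707 kPa.
Stress increase at mid-clay by the 2:1 spreading method:
Δσ = qBL/((B+z)(L+z)) = 269×3.5×3.5/((3.5+5.6)(3.5+5.6)) = 39.793 kPa
Final effective stress: σ'_f = 59.707 + 39.793 = 99.5 kPa.
σ'_f = 99.5 > σ'_p = 71.3 kPa, so the stress path crosses the preconsolidation pressure — recompression up to σ'_p, then virgin compression beyond:
S_c = H/(1+e₀)·[C_r·log₁₀(σ'_p/σ'_0) + C_c·log₁₀(σ'_f/σ'_p)]
    = 6.2/1.79 × [0.085×log₁₀(71.3/59.707) + 0.43×log₁₀(99.5/71.3)]
    = 3.4637 × [0.0065505 + 0.062235] = 0.2383 m

S_c ≈ 238 mm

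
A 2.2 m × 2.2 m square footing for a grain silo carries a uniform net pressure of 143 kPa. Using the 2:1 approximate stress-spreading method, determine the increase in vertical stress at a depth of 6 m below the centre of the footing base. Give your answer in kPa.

Δσ_z ≈ 10.3 kPa

By the 2:1 method the load spreads at 1 horizontal : 2 vertical, so at depth z the loaded area has grown by z in each plan dimension:
Δσ = qBL/((B+z)(L+z)) = 143×2.2×2.2/((2.2+6)(2.2+6)) = 10.293 kPa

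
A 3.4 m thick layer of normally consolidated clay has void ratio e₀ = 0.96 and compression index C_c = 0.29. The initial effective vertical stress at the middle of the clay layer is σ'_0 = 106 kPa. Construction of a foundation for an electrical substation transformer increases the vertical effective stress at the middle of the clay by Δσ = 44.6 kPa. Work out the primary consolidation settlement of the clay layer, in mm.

S_c ≈ 76.7 mm

Final effective stress: σ'_f = σ'_0 + Δσ = 106 + 44.6 = 150.6 kPa.
Normally consolidated clay, so the full stress increment lies on the virgin compression line:
S_c = C_c·H/(1+e₀)·log₁₀(σ'_f/σ'_0) = 0.29×3.4/(1+0.96)×log₁₀(150.6/106)
    = 0.50306 × 0.15252 = 0.07673 m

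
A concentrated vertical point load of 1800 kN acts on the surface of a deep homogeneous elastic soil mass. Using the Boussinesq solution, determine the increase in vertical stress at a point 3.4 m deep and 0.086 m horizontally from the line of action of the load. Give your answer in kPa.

Boussinesq vertical stress below a point load on an elastic half-space:
Δσ_z = 3P/(2πz²) · [1 + (r/z)²]^(−5/2)
r/z = 0.086/3.4 = 0.025294; [1+(r/z)²]^(−5/2) = 0.9984.
Δσ_z = 3×1800/(2π×3.4²) × 0.9984 = 74.346 × 0.9984 = 74.23 kPa

Δσ_z ≈ 74.2 kPa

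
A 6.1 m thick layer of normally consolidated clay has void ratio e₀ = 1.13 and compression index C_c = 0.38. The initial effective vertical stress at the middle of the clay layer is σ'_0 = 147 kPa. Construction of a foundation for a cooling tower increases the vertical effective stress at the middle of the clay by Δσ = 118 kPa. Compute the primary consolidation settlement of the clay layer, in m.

Final effective stress: σ'_f = σ'_0 + Δσ = 147 + 118 = 265 kPa.
Normally consolidated clay, so the full stress increment lies on the virgin compression line:
S_c = C_c·H/(1+e₀)·log₁₀(σ'_f/σ'_0) = 0.38×6.1/(1+1.13)×log₁₀(265/147)
    = 1.0883 × 0.25593 = 0.2785 m

S_c ≈ 0.279 m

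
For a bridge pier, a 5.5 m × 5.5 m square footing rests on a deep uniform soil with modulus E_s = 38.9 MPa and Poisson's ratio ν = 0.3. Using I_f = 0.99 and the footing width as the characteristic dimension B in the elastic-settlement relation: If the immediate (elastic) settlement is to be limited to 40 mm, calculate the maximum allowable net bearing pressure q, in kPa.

q ≈ 314 kPa

E_s = 38.9 MPa = 38900 kPa.
S_e = q·B·(1−ν²)/E_s · I_f  ⇒  q = S_e·E_s / (B·(1−ν²)·I_f).
q = 0.04 × 38900 / (5.5 × 0.91 × 0.99) = 314 kPa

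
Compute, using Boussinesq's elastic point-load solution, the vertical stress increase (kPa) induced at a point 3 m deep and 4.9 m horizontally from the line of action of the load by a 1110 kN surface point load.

Δσ_z ≈ 2.29 kPa

Boussinesq vertical stress below a point load on an elastic half-space:
Δσ_z = 3P/(2πz²) · [1 + (r/z)²]^(−5/2)
r/z = 4.9/3 = 1.6333; [1+(r/z)²]^(−5/2) = 0.038814.
Δσ_z = 3×1110/(2π×3²) × 0.038814 = 58.887 × 0.038814 = 2.286 kPa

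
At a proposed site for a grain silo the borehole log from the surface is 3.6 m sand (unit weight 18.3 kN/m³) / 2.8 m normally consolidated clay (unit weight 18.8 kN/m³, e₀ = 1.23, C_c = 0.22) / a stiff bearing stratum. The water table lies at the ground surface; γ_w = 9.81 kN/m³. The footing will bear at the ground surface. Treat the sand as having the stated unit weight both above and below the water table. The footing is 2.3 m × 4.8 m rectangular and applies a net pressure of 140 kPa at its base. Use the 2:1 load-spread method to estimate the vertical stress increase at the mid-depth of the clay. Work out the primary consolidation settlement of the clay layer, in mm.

S_c ≈ 48.7 mm

Mid-depth of clay below the ground surface: z = 3.6 + 2.8/2 = 5 m.
Total vertical stress at mid-clay: σ_v = 18.3×3.6 + 18.8×1.4 = 92.2 kPa.
Pore pressure: u = 9.81×(5 − 0) = 49.05 kPa.
Initial effective stress: σ'_0 = σ_v − u = 92.2 − 49.05 = 43.15 kPa.
Stress increase at mid-clay by the 2:1 spreading method:
Δσ = qBL/((B+z)(L+z)) = 140×2.3×4.8/((2.3+5)(4.8+5)) = 21.605 kPa
Final effective stress: σ'_f = σ'_0 + Δσ = 43.15 + 21.605 = 64.755 kPa.
Normally consolidated clay, so the full stress increment lies on the virgin compression line:
S_c = C_c·H/(1+e₀)·log₁₀(σ'_f/σ'_0) = 0.22×2.8/(1+1.23)×log₁₀(64.755/43.15)
    = 0.27623 × 0.17629 = 0.0487 m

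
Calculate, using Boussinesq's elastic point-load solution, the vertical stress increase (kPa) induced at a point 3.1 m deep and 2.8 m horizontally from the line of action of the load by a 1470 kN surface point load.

Boussinesq vertical stress below a point load on an elastic half-space:
Δσ_z = 3P/(2πz²) · [1 + (r/z)²]^(−5/2)
r/z = 2.8/3.1 = 0.90323; [1+(r/z)²]^(−5/2) = 0.22507.
Δσ_z = 3×1470/(2π×3.1²) × 0.22507 = 73.036 × 0.22507 = 16.44 kPa

Δσ_z ≈ 16.4 kPa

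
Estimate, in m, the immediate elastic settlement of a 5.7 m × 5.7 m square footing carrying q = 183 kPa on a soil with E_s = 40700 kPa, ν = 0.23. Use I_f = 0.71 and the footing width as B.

Immediate (elastic) settlement: S_e = q·B·(1−ν²)/E_s · I_f.
S_e = 183 × 5.7 × (1 − 0.23²) / 40700 × 0.71
    = 183 × 5.7 × 0.9471 / 40700 × 0.71
    = 0.01723 m

S_e ≈ 0.0172 m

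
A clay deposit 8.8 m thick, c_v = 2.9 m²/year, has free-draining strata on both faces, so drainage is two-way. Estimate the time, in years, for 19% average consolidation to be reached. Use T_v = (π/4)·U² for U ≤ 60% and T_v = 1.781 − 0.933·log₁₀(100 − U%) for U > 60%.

t ≈ 0.189 years

Drainage path length: H_d = H/2 = 4.4 m (double drainage).
U ≤ 60%: T_v = (π/4)·U² = (π/4)×0.19² = 0.028353.
t = T_v·H_d²/c_v = 0.028353×4.4²/2.9 = 0.1893 years.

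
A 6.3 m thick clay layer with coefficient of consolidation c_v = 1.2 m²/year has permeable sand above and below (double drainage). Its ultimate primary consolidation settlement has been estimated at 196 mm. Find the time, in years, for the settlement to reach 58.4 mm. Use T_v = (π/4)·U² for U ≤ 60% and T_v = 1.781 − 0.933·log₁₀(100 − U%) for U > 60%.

t ≈ 0.577 years

Drainage path length: H_d = H/2 = 3.15 m (double drainage).
U = S(t)/S_ult = 58.4/196 = 0.298.
U ≤ 60%: T_v = (π/4)·U² = (π/4)×0.29796² = 0.069727.
t = T_v·H_d²/c_v = 0.069727×3.15²/1.2 = 0.5766 years.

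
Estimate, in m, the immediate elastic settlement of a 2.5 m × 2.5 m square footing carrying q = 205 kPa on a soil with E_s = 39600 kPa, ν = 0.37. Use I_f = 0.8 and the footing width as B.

S_e ≈ 0.00894 m

Immediate (elastic) settlement: S_e = q·B·(1−ν²)/E_s · I_f.
S_e = 205 × 2.5 × (1 − 0.37²) / 39600 × 0.8
    = 205 × 2.5 × 0.8631 / 39600 × 0.8
    = 0.008936 m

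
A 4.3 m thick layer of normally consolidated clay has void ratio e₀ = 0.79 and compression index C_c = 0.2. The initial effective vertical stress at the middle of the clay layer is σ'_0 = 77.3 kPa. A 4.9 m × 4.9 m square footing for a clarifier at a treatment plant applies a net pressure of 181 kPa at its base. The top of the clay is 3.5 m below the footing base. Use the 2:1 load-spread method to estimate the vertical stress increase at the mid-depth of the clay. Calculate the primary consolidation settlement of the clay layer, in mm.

Mid-depth of clay below the footing base: z = 3.5 + 4.3/2 = 5.65 m.
Stress increase at mid-clay by the 2:1 spreading method:
Δσ = qBL/((B+z)(L+z)) = 181×4.9×4.9/((4.9+5.65)(4.9+5.65)) = 39.045 kPa
Final effective stress: σ'_f = σ'_0 + Δσ = 77.3 + 39.045 = 116.34 kPa.
Normally consolidated clay, so the full stress increment lies on the virgin compression line:
S_c = C_c·H/(1+e₀)·log₁₀(σ'_f/σ'_0) = 0.2×4.3/(1+0.79)×log₁₀(116.34/77.3)
    = 0.48045 × 0.17755 = 0.0853 m

S_c ≈ 85.3 mm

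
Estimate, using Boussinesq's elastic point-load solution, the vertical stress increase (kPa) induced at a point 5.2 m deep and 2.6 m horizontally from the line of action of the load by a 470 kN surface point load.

Boussinesq vertical stress below a point load on an elastic half-space:
Δσ_z = 3P/(2πz²) · [1 + (r/z)²]^(−5/2)
r/z = 2.6/5.2 = 0.5; [1+(r/z)²]^(−5/2) = 0.57243.
Δσ_z = 3×470/(2π×5.2²) × 0.57243 = 8.2991 × 0.57243 = 4.751 kPa

Δσ_z ≈ 4.75 kPa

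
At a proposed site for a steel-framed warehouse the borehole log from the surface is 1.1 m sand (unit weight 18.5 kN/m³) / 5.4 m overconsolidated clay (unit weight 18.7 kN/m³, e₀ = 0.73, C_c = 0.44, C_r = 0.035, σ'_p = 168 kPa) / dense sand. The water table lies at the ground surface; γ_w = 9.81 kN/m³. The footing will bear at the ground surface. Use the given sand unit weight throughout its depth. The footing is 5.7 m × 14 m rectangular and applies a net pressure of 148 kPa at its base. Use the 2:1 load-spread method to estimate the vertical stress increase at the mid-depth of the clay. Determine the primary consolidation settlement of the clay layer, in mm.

S_c ≈ 53.4 mm

Mid-depth of clay below the ground surface: z = 1.1 + 5.4/2 = 3.8 m.
Total vertical stress at mid-clay: σ_v = 18.5×1.1 + 18.7×2.7 = 70.84 kPa.
Pore pressure: u = 9.81×(3.8 − 0) = 37.278 kPa.
Initial effective stress: σ'_0 = σ_v − u = 70.84 − 37.278 = 33.562 kPa.
Stress increase at mid-clay by the 2:1 spreading method:
Δσ = qBL/((B+z)(L+z)) = 148×5.7×14/((5.7+3.8)(14+3.8)) = 69.843 kPa
Final effective stress: σ'_f = 33.562 + 69.843 = 103.41 kPa.
σ'_f = 103.41 ≤ σ'_p = 168 kPa, so the clay remains overconsolidated and only the recompression index applies:
S_c = C_r·H/(1+e₀)·log₁₀(σ'_f/σ'_0) = 0.035×5.4/1.73×log₁₀(103.41/33.562)
    = 0.10925 × 0.48871 = 0.05339 m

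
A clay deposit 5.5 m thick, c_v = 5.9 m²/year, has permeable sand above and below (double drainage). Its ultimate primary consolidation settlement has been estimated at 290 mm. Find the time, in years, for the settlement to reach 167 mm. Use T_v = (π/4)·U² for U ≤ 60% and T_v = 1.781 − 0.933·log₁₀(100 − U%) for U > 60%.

Drainage path length: H_d = H/2 = 2.75 m (double drainage).
U = S(t)/S_ult = 167/290 = 0.5759.
U ≤ 60%: T_v = (π/4)·U² = (π/4)×0.57586² = 0.26045.
t = T_v·H_d²/c_v = 0.26045×2.75²/5.9 = 0.3338 years.

t ≈ 0.334 years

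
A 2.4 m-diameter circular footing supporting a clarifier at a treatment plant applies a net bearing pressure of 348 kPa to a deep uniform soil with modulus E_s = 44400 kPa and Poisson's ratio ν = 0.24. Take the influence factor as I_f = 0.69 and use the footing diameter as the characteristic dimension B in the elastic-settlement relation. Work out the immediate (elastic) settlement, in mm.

Immediate (elastic) settlement: S_e = q·B·(1−ν²)/E_s · I_f.
S_e = 348 × 2.4 × (1 − 0.24²) / 44400 × 0.69
    = 348 × 2.4 × 0.9424 / 44400 × 0.69
    = 0.01223 m = 12.23 mm

S_e ≈ 12.2 mm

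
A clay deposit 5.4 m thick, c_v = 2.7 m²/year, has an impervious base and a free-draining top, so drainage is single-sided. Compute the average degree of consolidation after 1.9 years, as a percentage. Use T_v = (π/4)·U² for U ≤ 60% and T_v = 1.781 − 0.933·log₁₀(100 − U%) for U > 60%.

U ≈ 47.3 %

Drainage path length: H_d = H = 5.4 m (single drainage).
T_v = c_v·t/H_d² = 2.7×1.9/5.4² = 0.17593.
T_v = 0.17593 corresponds to the U ≤ 60% branch:
U = √(4T_v/π) = 0.4733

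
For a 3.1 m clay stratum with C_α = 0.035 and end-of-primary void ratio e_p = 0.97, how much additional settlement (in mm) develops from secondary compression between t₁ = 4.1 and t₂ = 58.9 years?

Secondary compression: S_s = C_α·H/(1+e_p)·log₁₀(t₂/t₁)
S_s = 0.035×3.1/(1+0.97)×log₁₀(58.9/4.1)
    = 0.05508 × 1.157 = 0.06374 m

S_s ≈ 63.7 mm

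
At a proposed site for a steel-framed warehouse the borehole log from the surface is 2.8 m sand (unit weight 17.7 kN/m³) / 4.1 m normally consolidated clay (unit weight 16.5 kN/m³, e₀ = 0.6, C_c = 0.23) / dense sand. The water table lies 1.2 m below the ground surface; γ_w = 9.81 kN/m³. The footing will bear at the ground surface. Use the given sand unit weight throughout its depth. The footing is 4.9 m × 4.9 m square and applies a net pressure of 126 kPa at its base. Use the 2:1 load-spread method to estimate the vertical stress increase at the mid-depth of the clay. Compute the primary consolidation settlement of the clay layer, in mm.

Mid-depth of clay below the ground surface: z = 2.8 + 4.1/2 = 4.85 m.
Total vertical stress at mid-clay: σ_v = 17.7×2.8 + 16.5×2.05 = 83.385 kPa.
Pore pressure: u = 9.81×(4.85 − 1.2) = 35.806 kPa.
Initial effective stress: σ'_0 = σ_v − u = 83.385 − 35.806 = 47.579 kPa.
Stress increase at mid-clay by the 2:1 spreading method:
Δσ = qBL/((B+z)(L+z)) = 126×4.9×4.9/((4.9+4.85)(4.9+4.85)) = 31.824 kPa
Final effective stress: σ'_f = σ'_0 + Δσ = 47.579 + 31.824 = 79.403 kPa.
Normally consolidated clay, so the full stress increment lies on the virgin compression line:
S_c = C_c·H/(1+e₀)·log₁₀(σ'_f/σ'_0) = 0.23×4.1/(1+0.6)×log₁₀(79.403/47.579)
    = 0.58937 × 0.22242 = 0.1311 m

S_c ≈ 131 mm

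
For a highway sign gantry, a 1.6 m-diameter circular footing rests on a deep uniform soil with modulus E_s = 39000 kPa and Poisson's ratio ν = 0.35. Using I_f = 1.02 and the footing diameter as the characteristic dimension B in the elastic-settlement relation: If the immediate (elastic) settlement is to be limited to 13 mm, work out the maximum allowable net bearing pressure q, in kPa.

S_e = q·B·(1−ν²)/E_s · I_f  ⇒  q = S_e·E_s / (B·(1−ν²)·I_f).
q = 0.013 × 39000 / (1.6 × 0.8775 × 1.02) = 354 kPa

q ≈ 354 kPa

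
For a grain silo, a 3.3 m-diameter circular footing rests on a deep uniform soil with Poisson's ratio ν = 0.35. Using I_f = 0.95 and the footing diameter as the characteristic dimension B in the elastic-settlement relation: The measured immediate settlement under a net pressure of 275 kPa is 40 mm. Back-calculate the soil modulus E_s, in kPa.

S_e = q·B·(1−ν²)/E_s · I_f  ⇒  E_s = q·B·(1−ν²)·I_f / S_e.
E_s = 275 × 3.3 × 0.8775 × 0.95 / 0.04 = 18910 kPa

E_s ≈ 18900 kPa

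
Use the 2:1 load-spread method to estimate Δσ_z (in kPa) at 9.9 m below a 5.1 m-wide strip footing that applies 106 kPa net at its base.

By the 2:1 method the load spreads at 1 horizontal : 2 vertical, so at depth z the loaded area has grown by z in each plan dimension:
Δσ = qB/(B+z) = 106×5.1/(5.1+9.9) = 36.04 kPa

Δσ_z ≈ 36 kPa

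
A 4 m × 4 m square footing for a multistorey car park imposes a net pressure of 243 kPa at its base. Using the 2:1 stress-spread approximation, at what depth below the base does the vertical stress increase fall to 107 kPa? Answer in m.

z ≈ 2.03 m

2:1 spreading — at depth z the loaded area has grown by z in each plan dimension:
qB²/(B+z)² = Δσ_z ⇒ z = B(√(q/Δσ_z) − 1) = 4×(√(243/107) − 1) = 2.028 m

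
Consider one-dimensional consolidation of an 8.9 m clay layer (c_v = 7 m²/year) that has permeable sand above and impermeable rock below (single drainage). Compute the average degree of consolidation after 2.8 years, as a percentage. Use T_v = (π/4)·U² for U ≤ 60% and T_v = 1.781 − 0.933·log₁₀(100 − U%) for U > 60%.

U ≈ 56.1 %

Drainage path length: H_d = H = 8.9 m (single drainage).
T_v = c_v·t/H_d² = 7×2.8/8.9² = 0.24744.
T_v = 0.24744 corresponds to the U ≤ 60% branch:
U = √(4T_v/π) = 0.5613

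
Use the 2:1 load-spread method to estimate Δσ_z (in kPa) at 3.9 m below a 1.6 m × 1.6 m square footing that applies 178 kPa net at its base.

By the 2:1 method the load spreads at 1 horizontal : 2 vertical, so at depth z the loaded area has grown by z in each plan dimension:
Δσ = qBL/((B+z)(L+z)) = 178×1.6×1.6/((1.6+3.9)(1.6+3.9)) = 15.064 kPa

Δσ_z ≈ 15.1 kPa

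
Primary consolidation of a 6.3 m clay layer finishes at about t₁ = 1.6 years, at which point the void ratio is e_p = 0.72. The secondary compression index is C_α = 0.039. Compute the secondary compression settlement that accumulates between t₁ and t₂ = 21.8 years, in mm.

S_s ≈ 162 mm

Secondary compression: S_s = C_α·H/(1+e_p)·log₁₀(t₂/t₁)
S_s = 0.039×6.3/(1+0.72)×log₁₀(21.8/1.6)
    = 0.1428 × 1.134 = 0.162 m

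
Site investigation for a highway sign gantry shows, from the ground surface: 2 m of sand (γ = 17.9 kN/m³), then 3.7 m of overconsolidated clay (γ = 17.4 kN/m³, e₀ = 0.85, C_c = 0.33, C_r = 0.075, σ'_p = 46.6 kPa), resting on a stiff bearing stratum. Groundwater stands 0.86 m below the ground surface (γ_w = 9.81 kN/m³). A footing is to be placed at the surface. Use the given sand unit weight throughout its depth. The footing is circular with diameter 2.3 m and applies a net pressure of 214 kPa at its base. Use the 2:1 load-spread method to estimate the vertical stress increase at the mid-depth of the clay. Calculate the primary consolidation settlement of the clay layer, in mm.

S_c ≈ 123 mm

Mid-depth of clay below the ground surface: z = 2 + 3.7/2 = 3.85 m.
Total vertical stress at mid-clay: σ_v = 17.9×2 + 17.4×1.85 = 67.99 kPa.
Pore pressure: u = 9.81×(3.85 − 0.86) = 29.332 kPa.
Initial effective stress: σ'_0 = σ_v − u = 67.99 − 29.332 = 38.658 kPa.
Stress increase at mid-clay by the 2:1 spreading method:
Δσ ≈ qD²/(D+z)² = 214×2.3²/(2.3+3.85)² = 29.931 kPa
Final effective stress: σ'_f = 38.658 + 29.931 = 68.589 kPa.
σ'_f = 68.589 > σ'_p = 46.6 kPa, so the stress path crosses the preconsolidation pressure — recompression up to σ'_p, then virgin compression beyond:
S_c = H/(1+e₀)·[C_r·log₁₀(σ'_p/σ'_0) + C_c·log₁₀(σ'_f/σ'_p)]
    = 3.7/1.85 × [0.075×log₁₀(46.6/38.658) + 0.33×log₁₀(68.589/46.6)]
    = 2 × [0.006086 + 0.055397] = 0.123 m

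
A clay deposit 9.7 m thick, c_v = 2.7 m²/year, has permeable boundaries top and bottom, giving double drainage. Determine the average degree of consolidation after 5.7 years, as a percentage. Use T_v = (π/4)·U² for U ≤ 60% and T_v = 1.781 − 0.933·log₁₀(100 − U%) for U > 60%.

U ≈ 83.9 %

Drainage path length: H_d = H/2 = 4.85 m (double drainage).
T_v = c_v·t/H_d² = 2.7×5.7/4.85² = 0.65427.
T_v = 0.65427 corresponds to the U > 60% branch:
U = 1 − 10^((1.781 − T_v)/0.933)/100 = 0.8387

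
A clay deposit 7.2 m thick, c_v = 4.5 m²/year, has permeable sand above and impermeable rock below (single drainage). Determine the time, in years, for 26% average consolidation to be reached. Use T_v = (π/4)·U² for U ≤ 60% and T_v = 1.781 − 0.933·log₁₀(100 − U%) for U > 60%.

t ≈ 0.612 years

Drainage path length: H_d = H = 7.2 m (single drainage).
U ≤ 60%: T_v = (π/4)·U² = (π/4)×0.26² = 0.053093.
t = T_v·H_d²/c_v = 0.053093×7.2²/4.5 = 0.6116 years.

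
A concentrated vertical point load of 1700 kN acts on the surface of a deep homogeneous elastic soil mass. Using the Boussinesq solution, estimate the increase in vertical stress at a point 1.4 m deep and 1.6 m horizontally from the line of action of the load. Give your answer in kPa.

Δσ_z ≈ 51.3 kPa

Boussinesq vertical stress below a point load on an elastic half-space:
Δσ_z = 3P/(2πz²) · [1 + (r/z)²]^(−5/2)
r/z = 1.6/1.4 = 1.1429; [1+(r/z)²]^(−5/2) = 0.12382.
Δσ_z = 3×1700/(2π×1.4²) × 0.12382 = 414.13 × 0.12382 = 51.28 kPa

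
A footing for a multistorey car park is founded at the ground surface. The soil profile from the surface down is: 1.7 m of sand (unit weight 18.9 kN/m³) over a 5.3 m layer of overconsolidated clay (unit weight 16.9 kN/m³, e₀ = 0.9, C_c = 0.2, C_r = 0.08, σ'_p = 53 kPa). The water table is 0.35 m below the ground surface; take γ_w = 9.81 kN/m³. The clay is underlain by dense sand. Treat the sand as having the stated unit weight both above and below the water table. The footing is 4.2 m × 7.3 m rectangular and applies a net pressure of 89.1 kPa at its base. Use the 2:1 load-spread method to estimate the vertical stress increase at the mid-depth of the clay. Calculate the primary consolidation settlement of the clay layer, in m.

S_c ≈ 0.0829 m

Mid-depth of clay below the ground surface: z = 1.7 + 5.3/2 = 4.35 m.
Total vertical stress at mid-clay: σ_v = 18.9×1.7 + 16.9×2.65 = 76.915 kPa.
Pore pressure: u = 9.81×(4.35 − 0.35) = 39.24 kPa.
Initial effective stress: σ'_0 = σ_v − u = 76.915 − 39.24 = 37.675 kPa.
Stress increase at mid-clay by the 2:1 spreading method:
Δσ = qBL/((B+z)(L+z)) = 89.1×4.2×7.3/((4.2+4.35)(7.3+4.35)) = 27.426 kPa
Final effective stress: σ'_f = 37.675 + 27.426 = 65.101 kPa.
σ'_f = 65.101 > σ'_p = 53 kPa, so the stress path crosses the preconsolidation pressure — recompression up to σ'_p, then virgin compression beyond:
S_c = H/(1+e₀)·[C_r·log₁₀(σ'_p/σ'_0) + C_c·log₁₀(σ'_f/σ'_p)]
    = 5.3/1.9 × [0.08×log₁₀(53/37.675) + 0.2×log₁₀(65.101/53)]
    = 2.7895 × [0.011858 + 0.017862] = 0.0829 m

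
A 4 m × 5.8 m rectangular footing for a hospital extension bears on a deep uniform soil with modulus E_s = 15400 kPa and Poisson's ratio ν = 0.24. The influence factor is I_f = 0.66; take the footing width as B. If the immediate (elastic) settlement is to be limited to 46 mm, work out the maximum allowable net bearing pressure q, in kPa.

S_e = q·B·(1−ν²)/E_s · I_f  ⇒  q = S_e·E_s / (B·(1−ν²)·I_f).
q = 0.046 × 15400 / (4 × 0.9424 × 0.66) = 284.7 kPa

q ≈ 285 kPa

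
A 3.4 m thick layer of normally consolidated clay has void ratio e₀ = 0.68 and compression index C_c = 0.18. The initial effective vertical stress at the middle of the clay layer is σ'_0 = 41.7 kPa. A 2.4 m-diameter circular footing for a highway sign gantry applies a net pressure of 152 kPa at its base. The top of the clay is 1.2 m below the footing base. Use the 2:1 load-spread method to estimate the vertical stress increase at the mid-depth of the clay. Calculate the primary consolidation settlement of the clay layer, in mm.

S_c ≈ 88.3 mm

Mid-depth of clay below the footing base: z = 1.2 + 3.4/2 = 2.9 m.
Stress increase at mid-clay by the 2:1 spreading method:
Δσ ≈ qD²/(D+z)² = 152×2.4²/(2.4+2.9)² = 31.168 kPa
Final effective stress: σ'_f = σ'_0 + Δσ = 41.7 + 31.168 = 72.868 kPa.
Normally consolidated clay, so the full stress increment lies on the virgin compression line:
S_c = C_c·H/(1+e₀)·log₁₀(σ'_f/σ'_0) = 0.18×3.4/(1+0.68)×log₁₀(72.868/41.7)
    = 0.36429 × 0.2424 = 0.0883 m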